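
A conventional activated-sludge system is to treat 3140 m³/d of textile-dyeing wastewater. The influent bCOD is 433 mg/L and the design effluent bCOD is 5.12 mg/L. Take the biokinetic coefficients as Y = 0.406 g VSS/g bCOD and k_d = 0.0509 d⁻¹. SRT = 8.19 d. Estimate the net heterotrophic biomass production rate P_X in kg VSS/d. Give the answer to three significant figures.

P_X ≈ 385 kg VSS/d

Correct the yield for decay: Y_obs = Y/(1 + k_d θ_c) = 0.406 / (1 + 0.0509 × 8.19) = 0.406 / 1.417 = 0.2865.
Substrate removed = Q·(S₀ − S) = 3140 m³/d × (433 − 5.12) g/m³ = 1.34×10^6 g/d = 1344 kg/d.
Net biomass production P_X = Y_obs × Q·(S₀ − S) = 0.2865 × 1344 = 385.0 kg VSS/d.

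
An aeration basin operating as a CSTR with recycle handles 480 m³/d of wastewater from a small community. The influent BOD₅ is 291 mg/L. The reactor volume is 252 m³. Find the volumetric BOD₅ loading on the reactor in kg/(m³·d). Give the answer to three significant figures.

L_v ≈ 0.554 kg BOD₅/(m³·d)

L_v = Q S₀ / V = 480 × 291 × 10⁻³ / 252.0 = 0.5543 kg/(m³·d).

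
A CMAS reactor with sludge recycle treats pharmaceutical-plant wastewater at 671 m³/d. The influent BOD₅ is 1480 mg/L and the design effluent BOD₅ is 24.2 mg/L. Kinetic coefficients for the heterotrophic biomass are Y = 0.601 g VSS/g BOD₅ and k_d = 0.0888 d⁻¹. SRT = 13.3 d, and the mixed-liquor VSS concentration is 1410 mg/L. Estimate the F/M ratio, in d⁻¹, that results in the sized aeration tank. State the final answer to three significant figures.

F/M ≈ 0.277 d⁻¹

Steady-state biomass mass balance: V·X·(1 + k_d·θ_c) = Y·Q·(S₀ − S)·θ_c, so V = 0.601 × 671 × (1480 − 24.2) × 13.3 / [1410 × (1 + 0.0888 × 13.3)] = 7.81×10^6 / 3075 = 2539 m³.
Food-to-microorganism ratio F/M = Q S₀ / (V X) = 671 × 1480 / (2539 × 1410) = 0.2774 d⁻¹.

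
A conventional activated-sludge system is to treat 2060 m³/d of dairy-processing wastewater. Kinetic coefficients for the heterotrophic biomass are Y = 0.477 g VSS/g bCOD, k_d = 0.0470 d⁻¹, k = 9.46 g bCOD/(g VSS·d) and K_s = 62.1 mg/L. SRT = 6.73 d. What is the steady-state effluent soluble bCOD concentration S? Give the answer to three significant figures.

S ≈ 2.81 mg/L

From the Monod/SRT balance for a CMAS, S = K_s·(1+k_d θ_c)/[θ_c·(Y k − k_d) − 1] = 62.1 × (1 + 0.0470 × 6.73) / [6.73 × (0.477 × 9.46 − 0.0470) − 1] = 81.74 / 29.05 = 2.814 mg/L.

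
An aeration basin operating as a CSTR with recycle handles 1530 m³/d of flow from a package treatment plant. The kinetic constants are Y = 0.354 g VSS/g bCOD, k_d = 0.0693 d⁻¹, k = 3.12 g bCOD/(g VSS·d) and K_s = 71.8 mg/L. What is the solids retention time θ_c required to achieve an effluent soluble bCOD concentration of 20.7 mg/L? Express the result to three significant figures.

θ_c ≈ 5.62 d

Specific growth rate at S = 20.7 mg/L: μ = YkS/(K_s+S) = 0.354·3.12·20.7/(71.8+20.7) = 0.2472 d⁻¹.
θ_c = 1/(μ − k_d) = 1/(0.2472 − 0.0693) = 1/0.1779 = 5.622 d.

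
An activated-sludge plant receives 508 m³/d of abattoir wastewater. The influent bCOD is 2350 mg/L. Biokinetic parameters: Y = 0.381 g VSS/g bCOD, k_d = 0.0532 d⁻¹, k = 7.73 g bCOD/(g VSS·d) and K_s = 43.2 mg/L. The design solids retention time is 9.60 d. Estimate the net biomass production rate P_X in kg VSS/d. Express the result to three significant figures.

P_X ≈ 301 kg VSS/d

Effluent substrate depends only on kinetics and SRT: S = K_s(1 + k_d θ_c) / [θ_c(Yk − k_d) − 1] = 43.2 × (1 + 0.0532 × 9.60) / [9.60 × (0.381 × 7.73 − 0.0532) − 1] = 65.26 / 26.76 = 2.439 mg/L.
Y_obs = Y / (1 + k_d θ_c) = 0.381 / (1 + 0.0532 × 9.60) = 0.381 / 1.511 = 0.2522.
Mass of bCOD removed per day: Q(S₀ − S) = 508 × 2348 g/m³ = 1193 kg/d.
So the net sludge growth is P_X = 0.2522 × 1193 = 300.8 kg VSS/d.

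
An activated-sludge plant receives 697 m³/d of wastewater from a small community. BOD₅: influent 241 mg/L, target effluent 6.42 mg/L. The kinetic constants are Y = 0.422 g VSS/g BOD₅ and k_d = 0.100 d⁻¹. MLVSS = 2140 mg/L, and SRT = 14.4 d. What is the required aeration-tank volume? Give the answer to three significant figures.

Steady-state biomass mass balance: V·X·(1 + k_d·θ_c) = Y·Q·(S₀ − S)·θ_c, so V = 0.422 × 697 × (241 − 6.42) × 14.4 / [2140 × (1 + 0.100 × 14.4)] = 9.94×10^5 / 5222 = 190.3 m³.

V ≈ 190 m³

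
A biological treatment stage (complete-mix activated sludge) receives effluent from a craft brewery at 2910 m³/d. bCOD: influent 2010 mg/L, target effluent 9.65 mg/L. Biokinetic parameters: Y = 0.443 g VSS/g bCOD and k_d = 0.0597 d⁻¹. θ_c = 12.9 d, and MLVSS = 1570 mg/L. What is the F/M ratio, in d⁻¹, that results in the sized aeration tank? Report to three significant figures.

From the SRT design equation V = Y Q (S₀−S) θ_c / [X (1 + k_d θ_c)] = 0.443 × 2910 × (2010 − 9.65) × 12.9 / [1570 × (1 + 0.0597 × 12.9)] = 3.33×10^7 / 2779 = 11970 m³.
F/M = Q·S₀ / (V·X) = 2910 × 2010 / (11970 × 1570) = 0.3112 g bCOD·(g VSS·d)⁻¹.

F/M ≈ 0.311 d⁻¹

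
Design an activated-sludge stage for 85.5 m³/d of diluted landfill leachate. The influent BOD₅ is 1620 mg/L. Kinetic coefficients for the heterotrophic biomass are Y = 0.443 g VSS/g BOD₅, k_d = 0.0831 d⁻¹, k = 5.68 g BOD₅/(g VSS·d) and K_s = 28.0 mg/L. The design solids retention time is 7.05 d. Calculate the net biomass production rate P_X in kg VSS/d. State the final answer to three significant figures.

P_X ≈ 38.6 kg VSS/d

From the Monod/SRT balance for a CMAS, S = K_s·(1+k_d θ_c)/[θ_c·(Y k − k_d) − 1] = 28.0 × (1 + 0.0831 × 7.05) / [7.05 × (0.443 × 5.68 − 0.0831) − 1] = 44.40 / 16.15 = 2.749 mg/L.
Correct the yield for decay: Y_obs = Y/(1 + k_d θ_c) = 0.443 / (1 + 0.0831 × 7.05) = 0.443 / 1.586 = 0.2793.
Q·(S₀ − S) = 85.5 × (1620 − 2.75) × 10⁻³ = 138.3 kg/d removed.
So the net sludge growth is P_X = 0.2793 × 138.3 = 38.63 kg VSS/d.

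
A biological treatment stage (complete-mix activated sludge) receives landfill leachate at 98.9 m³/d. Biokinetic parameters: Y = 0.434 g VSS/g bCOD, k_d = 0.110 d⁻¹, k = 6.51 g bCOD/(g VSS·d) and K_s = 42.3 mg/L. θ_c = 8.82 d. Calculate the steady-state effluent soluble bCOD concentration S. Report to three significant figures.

From the Monod/SRT balance for a CMAS, S = K_s·(1+k_d θ_c)/[θ_c·(Y k − k_d) − 1] = 42.3 × (1 + 0.110 × 8.82) / [8.82 × (0.434 × 6.51 − 0.110) − 1] = 83.34 / 22.95 = 3.631 mg/L.

S ≈ 3.63 mg/L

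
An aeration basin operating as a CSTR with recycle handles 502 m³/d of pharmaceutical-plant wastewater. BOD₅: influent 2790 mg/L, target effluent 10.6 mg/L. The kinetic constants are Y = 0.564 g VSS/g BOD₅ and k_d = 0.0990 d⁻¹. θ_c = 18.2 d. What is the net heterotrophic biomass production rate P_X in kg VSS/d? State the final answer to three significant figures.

P_X ≈ 281 kg VSS/d

The observed yield is Y_obs = Y/(1 + k_d·θ_c) = 0.564 / (1 + 0.0990 × 18.2) = 0.564 / 2.802 = 0.2013 g VSS per g BOD₅ removed.
Q·(S₀ − S) = 502 × (2790 − 10.6) × 10⁻³ = 1395 kg/d removed.
Biomass produced: P_X = Y_obs·Q·ΔS = 0.2013 × 1395 ≈ 280.9 kg VSS/d.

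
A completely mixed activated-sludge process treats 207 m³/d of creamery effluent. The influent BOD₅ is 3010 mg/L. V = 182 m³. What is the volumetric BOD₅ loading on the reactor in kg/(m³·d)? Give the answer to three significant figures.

Applied BOD₅ load per unit volume = Q·S₀/V = (207 × 3010/1000)/182.0 = 3.423 kg BOD₅·m⁻³·d⁻¹.

L_v ≈ 3.42 kg BOD₅/(m³·d)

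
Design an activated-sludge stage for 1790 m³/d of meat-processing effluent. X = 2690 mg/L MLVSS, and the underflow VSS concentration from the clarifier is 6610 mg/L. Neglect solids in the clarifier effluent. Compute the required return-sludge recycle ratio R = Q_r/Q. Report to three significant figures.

Mass balance around the secondary clarifier (neglecting effluent solids): R = X / (X_r − X) = 2690 / (6610 − 2690) = 0.6862.

R ≈ 0.686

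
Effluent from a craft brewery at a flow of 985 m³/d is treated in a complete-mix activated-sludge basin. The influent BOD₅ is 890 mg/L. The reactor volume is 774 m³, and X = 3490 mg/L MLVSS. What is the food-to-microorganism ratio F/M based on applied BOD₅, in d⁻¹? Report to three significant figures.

F/M ≈ 0.325 d⁻¹

F/M = applied load / biomass = Q·S₀/(V·X) = 985 × 890 / (774.0 × 3490) = 0.3245 d⁻¹.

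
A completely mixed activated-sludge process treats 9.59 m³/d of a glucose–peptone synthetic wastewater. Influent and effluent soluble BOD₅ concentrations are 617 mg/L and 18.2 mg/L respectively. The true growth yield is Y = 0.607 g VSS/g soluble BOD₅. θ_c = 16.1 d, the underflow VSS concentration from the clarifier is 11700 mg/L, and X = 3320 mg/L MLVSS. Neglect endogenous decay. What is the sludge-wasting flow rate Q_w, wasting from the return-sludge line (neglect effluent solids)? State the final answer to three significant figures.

With k_d = 0 the design equation reduces to V = Y Q (S₀−S) θ_c / X = 0.607 × 9.59 × (617 − 18.2) × 16.1 / 3320 = 16.90 m³.
θ_c = V·X/(Q_w·X_r) when wasting from the recycle, so Q_w = V·X/(θ_c·X_r) = 16.90 × 3320 / (16.1 × 11700) = 0.2979 m³/d.

Q_w ≈ 0.298 m³/d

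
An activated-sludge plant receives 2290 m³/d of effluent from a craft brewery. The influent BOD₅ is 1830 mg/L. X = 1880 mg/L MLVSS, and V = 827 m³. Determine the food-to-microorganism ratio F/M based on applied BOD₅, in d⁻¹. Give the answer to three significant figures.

Food-to-microorganism ratio F/M = Q S₀ / (V X) = 2290 × 1830 / (827.0 × 1880) = 2.695 d⁻¹.

F/M ≈ 2.70 d⁻¹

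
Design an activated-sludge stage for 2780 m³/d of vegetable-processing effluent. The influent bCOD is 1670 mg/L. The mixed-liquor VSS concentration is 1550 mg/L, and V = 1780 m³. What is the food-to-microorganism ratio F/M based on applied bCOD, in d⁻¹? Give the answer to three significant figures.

Food-to-microorganism ratio F/M = Q S₀ / (V X) = 2780 × 1670 / (1780 × 1550) = 1.683 d⁻¹.

F/M ≈ 1.68 d⁻¹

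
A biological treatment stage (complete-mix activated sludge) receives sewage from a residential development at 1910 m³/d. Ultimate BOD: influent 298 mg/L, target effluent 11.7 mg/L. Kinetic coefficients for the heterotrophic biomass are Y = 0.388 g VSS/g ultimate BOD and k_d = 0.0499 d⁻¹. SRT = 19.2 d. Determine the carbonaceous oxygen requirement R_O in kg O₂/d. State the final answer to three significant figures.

Observed yield with endogenous decay: Y_obs = Y / (1 + k_d·θ_c) = 0.388 / (1 + 0.0499 × 19.2) = 0.388 / 1.958 = 0.1982 g VSS/g ultimate BOD.
Mass of ultimate BOD removed per day: Q(S₀ − S) = 1910 × 286.3 g/m³ = 546.8 kg/d.
Biomass synthesised: P_X = Y_obs × 546.8 = 108.4 kg VSS/d.
R_O = Q·ΔS − 1.42 P_X = 546.8 − 153.9 = 393.0 kg O₂/d.

R_O ≈ 393 kg O₂/d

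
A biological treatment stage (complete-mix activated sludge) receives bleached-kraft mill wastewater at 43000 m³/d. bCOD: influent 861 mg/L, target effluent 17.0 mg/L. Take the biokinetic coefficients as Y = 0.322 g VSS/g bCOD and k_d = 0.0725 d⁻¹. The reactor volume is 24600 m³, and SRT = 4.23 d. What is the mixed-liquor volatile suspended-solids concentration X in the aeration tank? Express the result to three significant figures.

X ≈ 1540 mg/L

X = Y·Q·ΔS·θ_c / [V·(1 + k_d θ_c)] = 0.322 × 43000 × (861 − 17.0) × 4.23 / [24600 × (1 + 0.0725 × 4.23)] = 1538 mg/L.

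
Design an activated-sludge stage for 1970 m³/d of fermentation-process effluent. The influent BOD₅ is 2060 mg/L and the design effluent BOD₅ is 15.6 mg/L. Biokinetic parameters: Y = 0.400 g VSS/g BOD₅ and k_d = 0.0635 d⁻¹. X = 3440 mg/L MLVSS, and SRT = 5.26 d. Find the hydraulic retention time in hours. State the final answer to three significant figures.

τ ≈ 22.5 h

Rearranging the biomass balance for a CMAS with decay, V = Y·Q·ΔS·θ_c / [X·(1+k_d θ_c)] = 0.400 × 1970 × (2060 − 15.6) × 5.26 / [3440 × (1 + 0.0635 × 5.26)] = 8.47×10^6 / 4589 = 1847 m³.
τ = V/Q = 1847/1970 = 0.9373 d, or 22.50 h.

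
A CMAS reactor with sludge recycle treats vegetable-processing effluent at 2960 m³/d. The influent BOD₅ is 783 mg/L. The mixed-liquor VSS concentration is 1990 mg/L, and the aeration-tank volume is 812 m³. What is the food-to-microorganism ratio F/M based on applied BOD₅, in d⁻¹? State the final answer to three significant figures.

F/M ≈ 1.43 d⁻¹

F/M = Q·S₀ / (V·X) = 2960 × 783 / (812.0 × 1990) = 1.434 g BOD₅·(g VSS·d)⁻¹.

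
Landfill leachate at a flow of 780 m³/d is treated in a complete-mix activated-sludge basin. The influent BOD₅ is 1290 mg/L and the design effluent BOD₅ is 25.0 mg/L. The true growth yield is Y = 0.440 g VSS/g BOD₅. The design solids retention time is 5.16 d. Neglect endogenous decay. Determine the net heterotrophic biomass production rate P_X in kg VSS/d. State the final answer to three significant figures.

P_X ≈ 434 kg VSS/d

Since k_d ≈ 0, Y_obs = Y = 0.440 g VSS/g BOD₅.
ΔS = 1290 − 25.0 = 1265 mg/L, so the substrate removal rate is 780 × 1265/1000 = 986.7 kg BOD₅/d.
Net biomass production P_X = Y_obs × Q·(S₀ − S) = 0.4400 × 986.7 = 434.1 kg VSS/d.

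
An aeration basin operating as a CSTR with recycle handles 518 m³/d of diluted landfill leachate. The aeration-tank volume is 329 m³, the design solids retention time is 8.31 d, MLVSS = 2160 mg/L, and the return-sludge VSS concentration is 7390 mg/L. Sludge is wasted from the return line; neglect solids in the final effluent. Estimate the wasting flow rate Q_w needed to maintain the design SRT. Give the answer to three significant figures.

θ_c = V·X/(Q_w·X_r) when wasting from the recycle, so Q_w = V·X/(θ_c·X_r) = 329.0 × 2160 / (8.31 × 7390) = 11.57 m³/d.

Q_w ≈ 11.6 m³/d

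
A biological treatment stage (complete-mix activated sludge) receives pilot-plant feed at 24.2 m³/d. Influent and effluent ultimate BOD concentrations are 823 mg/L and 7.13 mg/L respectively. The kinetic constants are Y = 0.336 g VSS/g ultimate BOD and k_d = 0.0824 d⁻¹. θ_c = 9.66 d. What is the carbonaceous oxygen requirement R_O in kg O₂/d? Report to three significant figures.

R_O ≈ 14.5 kg O₂/d

Observed yield with endogenous decay: Y_obs = Y / (1 + k_d·θ_c) = 0.336 / (1 + 0.0824 × 9.66) = 0.336 / 1.796 = 0.1871 g VSS/g ultimate BOD.
Q·(S₀ − S) = 24.2 × (823 − 7.13) × 10⁻³ = 19.74 kg/d removed.
P_X = Y_obs·Q·(S₀ − S) = 0.1871 × 19.74 = 3.694 kg VSS/d.
R_O = Q·ΔS − 1.42 P_X = 19.74 − 5.245 = 14.50 kg O₂/d.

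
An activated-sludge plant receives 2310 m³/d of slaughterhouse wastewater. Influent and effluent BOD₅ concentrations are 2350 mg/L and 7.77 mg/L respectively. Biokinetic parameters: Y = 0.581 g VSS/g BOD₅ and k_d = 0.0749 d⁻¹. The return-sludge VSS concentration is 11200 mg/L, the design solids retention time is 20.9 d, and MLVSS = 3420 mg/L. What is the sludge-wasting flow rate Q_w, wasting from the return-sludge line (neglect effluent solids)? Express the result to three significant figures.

Q_w ≈ 109 m³/d

Rearranging the biomass balance for a CMAS with decay, V = Y·Q·ΔS·θ_c / [X·(1+k_d θ_c)] = 0.581 × 2310 × (2350 − 7.77) × 20.9 / [3420 × (1 + 0.0749 × 20.9)] = 6.57×10^7 / 8774 = 7488 m³.
Wasting from the return line (neglecting effluent solids): Q_w = V·X / (θ_c·X_r) = 7488 × 3420 / (20.9 × 11200) = 109.4 m³/d.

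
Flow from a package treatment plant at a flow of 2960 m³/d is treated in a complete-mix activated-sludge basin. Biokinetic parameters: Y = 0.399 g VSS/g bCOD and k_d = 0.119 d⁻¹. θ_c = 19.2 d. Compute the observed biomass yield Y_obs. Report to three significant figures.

Y_obs = Y / (1 + k_d θ_c) = 0.399 / (1 + 0.119 × 19.2) = 0.399 / 3.285 = 0.1215.

Y_obs ≈ 0.121 g VSS/g bCOD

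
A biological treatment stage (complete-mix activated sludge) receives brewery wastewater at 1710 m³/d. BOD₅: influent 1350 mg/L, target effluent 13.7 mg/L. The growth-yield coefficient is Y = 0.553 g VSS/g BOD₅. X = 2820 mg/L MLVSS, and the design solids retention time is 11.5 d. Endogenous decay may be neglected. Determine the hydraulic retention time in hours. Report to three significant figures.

τ ≈ 72.3 h

With k_d = 0 the design equation reduces to V = Y Q (S₀−S) θ_c / X = 0.553 × 1710 × (1350 − 13.7) × 11.5 / 2820 = 5153 m³.
Hydraulic retention time τ = V/Q = 5153 / 1710 = 3.014 d = 72.33 h.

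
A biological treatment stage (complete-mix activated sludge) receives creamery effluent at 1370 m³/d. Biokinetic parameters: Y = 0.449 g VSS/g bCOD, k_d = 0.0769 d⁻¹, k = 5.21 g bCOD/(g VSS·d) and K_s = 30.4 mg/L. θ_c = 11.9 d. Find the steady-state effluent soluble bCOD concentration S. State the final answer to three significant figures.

S ≈ 2.25 mg/L

For a completely mixed reactor with recycle the Lawrence–McCarty relation gives S = K_s·(1 + k_d·θ_c) / [θ_c·(Y·k − k_d) − 1] = 30.4 × (1 + 0.0769 × 11.9) / [11.9 × (0.449 × 5.21 − 0.0769) − 1] = 58.22 / 25.92 = 2.246 mg/L.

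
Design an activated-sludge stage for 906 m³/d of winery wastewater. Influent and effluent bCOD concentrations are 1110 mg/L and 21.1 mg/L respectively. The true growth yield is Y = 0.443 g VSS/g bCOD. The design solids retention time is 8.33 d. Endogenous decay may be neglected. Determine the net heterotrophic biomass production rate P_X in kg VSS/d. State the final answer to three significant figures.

P_X ≈ 437 kg VSS/d

With endogenous decay neglected, the observed yield equals the true yield: Y_obs = Y = 0.443 g VSS/g bCOD.
Mass of bCOD removed per day: Q(S₀ − S) = 906 × 1089 g/m³ = 986.5 kg/d.
Biomass produced: P_X = Y_obs·Q·ΔS = 0.4430 × 986.5 ≈ 437.0 kg VSS/d.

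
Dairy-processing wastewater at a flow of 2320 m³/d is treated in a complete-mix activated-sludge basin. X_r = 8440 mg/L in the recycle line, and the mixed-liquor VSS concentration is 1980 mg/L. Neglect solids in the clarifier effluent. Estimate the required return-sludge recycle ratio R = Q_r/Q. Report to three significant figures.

Mass balance around the secondary clarifier (neglecting effluent solids): R = X / (X_r − X) = 1980 / (8440 − 1980) = 0.3065.

R ≈ 0.307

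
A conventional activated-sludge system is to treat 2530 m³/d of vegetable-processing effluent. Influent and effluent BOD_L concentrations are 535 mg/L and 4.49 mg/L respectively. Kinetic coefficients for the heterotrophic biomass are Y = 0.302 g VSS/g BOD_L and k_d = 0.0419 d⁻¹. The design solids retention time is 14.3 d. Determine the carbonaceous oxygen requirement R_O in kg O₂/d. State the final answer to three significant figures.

R_O ≈ 982 kg O₂/d

Observed yield with endogenous decay: Y_obs = Y / (1 + k_d·θ_c) = 0.302 / (1 + 0.0419 × 14.3) = 0.302 / 1.599 = 0.1888 g VSS/g BOD_L.
ΔS = 535 − 4.49 = 530.5 mg/L, so the substrate removal rate is 2530 × 530.5/1000 = 1342 kg BOD_L/d.
P_X = Y_obs·Q·(S₀ − S) = 0.1888 × 1342 = 253.5 kg VSS/d.
R_O = Q·ΔS − 1.42 P_X = 1342 − 359.9 = 982.3 kg O₂/d.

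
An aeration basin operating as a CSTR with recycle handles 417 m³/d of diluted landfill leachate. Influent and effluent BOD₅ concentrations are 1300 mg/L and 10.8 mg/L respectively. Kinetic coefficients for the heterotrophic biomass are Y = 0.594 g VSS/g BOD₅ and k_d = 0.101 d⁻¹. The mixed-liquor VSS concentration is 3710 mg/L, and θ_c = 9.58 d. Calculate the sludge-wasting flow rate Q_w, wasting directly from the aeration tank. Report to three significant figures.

Q_w ≈ 43.7 m³/d

From the SRT design equation V = Y Q (S₀−S) θ_c / [X (1 + k_d θ_c)] = 0.594 × 417 × (1300 − 10.8) × 9.58 / [3710 × (1 + 0.101 × 9.58)] = 3.06×10^6 / 7300 = 419.1 m³.
With mixed-liquor wasting, θ_c = V/Q_w, so Q_w = V/θ_c = 419.1/9.58 = 43.75 m³/d.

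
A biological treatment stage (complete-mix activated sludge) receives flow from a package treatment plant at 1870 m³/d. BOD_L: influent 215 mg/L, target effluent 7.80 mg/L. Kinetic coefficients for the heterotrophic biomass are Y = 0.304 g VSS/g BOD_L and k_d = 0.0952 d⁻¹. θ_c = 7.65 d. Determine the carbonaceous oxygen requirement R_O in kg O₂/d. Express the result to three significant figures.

Y_obs = Y / (1 + k_d θ_c) = 0.304 / (1 + 0.0952 × 7.65) = 0.304 / 1.728 = 0.1759.
Substrate removed = Q·(S₀ − S) = 1870 m³/d × (215 − 7.80) g/m³ = 3.87×10^5 g/d = 387.5 kg/d.
Biomass synthesised: P_X = Y_obs × 387.5 = 68.15 kg VSS/d.
R_O = Q·(S₀ − S) − 1.42·P_X = 387.5 − 1.42 × 68.15 = 290.7 kg O₂/d.

R_O ≈ 291 kg O₂/d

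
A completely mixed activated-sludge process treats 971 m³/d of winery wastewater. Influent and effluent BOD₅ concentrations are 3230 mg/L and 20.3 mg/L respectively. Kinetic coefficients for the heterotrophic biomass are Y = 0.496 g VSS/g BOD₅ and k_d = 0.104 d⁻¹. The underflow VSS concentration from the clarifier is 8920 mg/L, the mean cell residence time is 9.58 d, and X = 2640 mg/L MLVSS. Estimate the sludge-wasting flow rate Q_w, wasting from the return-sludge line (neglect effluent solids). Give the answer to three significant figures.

Q_w ≈ 86.8 m³/d

From the SRT design equation V = Y Q (S₀−S) θ_c / [X (1 + k_d θ_c)] = 0.496 × 971 × (3230 − 20.3) × 9.58 / [2640 × (1 + 0.104 × 9.58)] = 1.48×10^7 / 5270 = 2810 m³.
θ_c = V·X/(Q_w·X_r) when wasting from the recycle, so Q_w = V·X/(θ_c·X_r) = 2810 × 2640 / (9.58 × 8920) = 86.81 m³/d.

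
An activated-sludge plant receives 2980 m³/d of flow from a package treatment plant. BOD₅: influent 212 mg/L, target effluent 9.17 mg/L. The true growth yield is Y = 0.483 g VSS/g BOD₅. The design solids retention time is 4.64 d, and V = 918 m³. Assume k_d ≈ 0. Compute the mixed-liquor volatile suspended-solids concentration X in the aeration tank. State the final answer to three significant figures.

X ≈ 1480 mg/L

Without decay, X = Y Q (S₀−S) θ_c / V = 0.483 × 2980 × (212 − 9.17) × 4.64 / 918 = 1476 mg/L.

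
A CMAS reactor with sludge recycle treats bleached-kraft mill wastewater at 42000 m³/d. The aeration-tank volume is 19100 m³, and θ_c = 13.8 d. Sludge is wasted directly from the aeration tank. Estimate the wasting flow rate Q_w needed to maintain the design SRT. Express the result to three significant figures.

With mixed-liquor wasting, θ_c = V/Q_w, so Q_w = V/θ_c = 19100/13.8 = 1384 m³/d.

Q_w ≈ 1380 m³/d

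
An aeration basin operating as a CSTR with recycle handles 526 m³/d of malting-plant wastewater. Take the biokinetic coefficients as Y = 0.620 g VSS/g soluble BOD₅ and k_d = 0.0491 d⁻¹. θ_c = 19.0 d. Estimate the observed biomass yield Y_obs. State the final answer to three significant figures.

Y_obs ≈ 0.321 g VSS/g soluble BOD₅

Correct the yield for decay: Y_obs = Y/(1 + k_d θ_c) = 0.620 / (1 + 0.0491 × 19.0) = 0.620 / 1.933 = 0.3208.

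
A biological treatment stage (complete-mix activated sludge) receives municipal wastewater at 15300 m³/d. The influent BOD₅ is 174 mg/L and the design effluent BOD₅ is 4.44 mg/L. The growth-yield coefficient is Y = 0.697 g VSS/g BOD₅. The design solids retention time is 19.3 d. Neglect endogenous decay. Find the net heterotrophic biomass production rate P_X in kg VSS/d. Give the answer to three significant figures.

P_X ≈ 1810 kg VSS/d

With endogenous decay neglected, the observed yield equals the true yield: Y_obs = Y = 0.697 g VSS/g BOD₅.
Substrate removed = Q·(S₀ − S) = 15300 m³/d × (174 − 4.44) g/m³ = 2.59×10^6 g/d = 2594 kg/d.
Biomass produced: P_X = Y_obs·Q·ΔS = 0.6970 × 2594 ≈ 1808 kg VSS/d.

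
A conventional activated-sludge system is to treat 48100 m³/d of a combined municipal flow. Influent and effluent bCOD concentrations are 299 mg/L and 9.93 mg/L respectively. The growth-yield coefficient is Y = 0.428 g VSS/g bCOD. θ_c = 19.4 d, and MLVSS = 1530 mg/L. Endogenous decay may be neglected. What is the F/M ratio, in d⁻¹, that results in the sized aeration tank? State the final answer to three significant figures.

With k_d = 0 the design equation reduces to V = Y Q (S₀−S) θ_c / X = 0.428 × 48100 × (299 − 9.93) × 19.4 / 1530 = 75457 m³.
F/M = applied load / biomass = Q·S₀/(V·X) = 48100 × 299 / (75457 × 1530) = 0.1246 d⁻¹.

F/M ≈ 0.125 d⁻¹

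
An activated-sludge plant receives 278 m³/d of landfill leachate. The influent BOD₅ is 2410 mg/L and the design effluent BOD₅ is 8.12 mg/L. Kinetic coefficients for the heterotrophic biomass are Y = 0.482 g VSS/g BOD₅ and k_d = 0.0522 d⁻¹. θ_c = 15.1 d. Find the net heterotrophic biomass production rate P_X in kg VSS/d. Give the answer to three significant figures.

The observed yield is Y_obs = Y/(1 + k_d·θ_c) = 0.482 / (1 + 0.0522 × 15.1) = 0.482 / 1.788 = 0.2695 g VSS per g BOD₅ removed.
Mass of BOD₅ removed per day: Q(S₀ − S) = 278 × 2402 g/m³ = 667.7 kg/d.
Biomass produced: P_X = Y_obs·Q·ΔS = 0.2695 × 667.7 ≈ 180.0 kg VSS/d.

P_X ≈ 180 kg VSS/d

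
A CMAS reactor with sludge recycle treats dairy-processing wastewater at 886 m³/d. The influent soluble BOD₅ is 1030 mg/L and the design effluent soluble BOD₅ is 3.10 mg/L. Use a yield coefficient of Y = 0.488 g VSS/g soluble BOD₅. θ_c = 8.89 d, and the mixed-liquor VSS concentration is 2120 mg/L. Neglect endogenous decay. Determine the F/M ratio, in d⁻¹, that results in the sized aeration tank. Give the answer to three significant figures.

F/M ≈ 0.231 d⁻¹

Biomass mass balance (decay neglected): V·X = Y·Q·(S₀ − S)·θ_c, so V = 0.488 × 886 × (1030 − 3.10) × 8.89 / 2120 = 1862 m³.
Food-to-microorganism ratio F/M = Q S₀ / (V X) = 886 × 1030 / (1862 × 2120) = 0.2312 d⁻¹.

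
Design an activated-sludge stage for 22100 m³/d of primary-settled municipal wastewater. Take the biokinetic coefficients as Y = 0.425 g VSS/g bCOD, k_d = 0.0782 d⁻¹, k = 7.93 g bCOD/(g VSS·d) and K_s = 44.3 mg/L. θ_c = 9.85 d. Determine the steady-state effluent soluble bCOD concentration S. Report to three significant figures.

S ≈ 2.50 mg/L

Effluent substrate depends only on kinetics and SRT: S = K_s(1 + k_d θ_c) / [θ_c(Yk − k_d) − 1] = 44.3 × (1 + 0.0782 × 9.85) / [9.85 × (0.425 × 7.93 − 0.0782) − 1] = 78.42 / 31.43 = 2.495 mg/L.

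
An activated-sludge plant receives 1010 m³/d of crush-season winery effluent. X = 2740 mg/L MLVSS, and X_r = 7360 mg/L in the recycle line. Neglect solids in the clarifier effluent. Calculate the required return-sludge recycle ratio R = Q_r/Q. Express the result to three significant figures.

R ≈ 0.593

Mass balance around the secondary clarifier (neglecting effluent solids): R = X / (X_r − X) = 2740 / (7360 − 2740) = 0.5931.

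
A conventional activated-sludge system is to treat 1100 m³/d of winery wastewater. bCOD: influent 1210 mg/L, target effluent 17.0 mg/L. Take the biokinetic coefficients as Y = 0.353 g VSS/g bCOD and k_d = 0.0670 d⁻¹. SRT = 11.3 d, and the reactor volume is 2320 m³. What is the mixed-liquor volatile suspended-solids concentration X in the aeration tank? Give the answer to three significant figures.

X ≈ 1280 mg/L

Solving the biomass balance for X: X = Y Q (S₀−S) θ_c / [V (1+k_d θ_c)] = 0.353 × 1100 × (1210 − 17.0) × 11.3 / [2320 × (1 + 0.0670 × 11.3)] = 1284 mg/L.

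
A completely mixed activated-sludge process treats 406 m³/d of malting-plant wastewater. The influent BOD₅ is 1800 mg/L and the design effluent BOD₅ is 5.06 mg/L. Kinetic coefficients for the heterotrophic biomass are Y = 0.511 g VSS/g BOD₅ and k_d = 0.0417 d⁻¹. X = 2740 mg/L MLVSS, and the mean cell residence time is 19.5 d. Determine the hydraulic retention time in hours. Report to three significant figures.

From the SRT design equation V = Y Q (S₀−S) θ_c / [X (1 + k_d θ_c)] = 0.511 × 406 × (1800 − 5.06) × 19.5 / [2740 × (1 + 0.0417 × 19.5)] = 7.26×10^6 / 4968 = 1462 m³.
τ = V/Q = 1462/406 = 3.600 d, or 86.40 h.

τ ≈ 86.4 h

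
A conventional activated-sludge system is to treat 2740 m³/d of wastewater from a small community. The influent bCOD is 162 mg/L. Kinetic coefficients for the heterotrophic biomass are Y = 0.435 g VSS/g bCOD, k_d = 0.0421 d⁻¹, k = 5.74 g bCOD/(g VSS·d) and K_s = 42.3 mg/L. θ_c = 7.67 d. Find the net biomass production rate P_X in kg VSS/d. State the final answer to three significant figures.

Effluent substrate depends only on kinetics and SRT: S = K_s(1 + k_d θ_c) / [θ_c(Yk − k_d) − 1] = 42.3 × (1 + 0.0421 × 7.67) / [7.67 × (0.435 × 5.74 − 0.0421) − 1] = 55.96 / 17.83 = 3.139 mg/L.
Observed yield with endogenous decay: Y_obs = Y / (1 + k_d·θ_c) = 0.435 / (1 + 0.0421 × 7.67) = 0.435 / 1.323 = 0.3288 g VSS/g bCOD.
Q·(S₀ − S) = 2740 × (162 − 3.14) × 10⁻³ = 435.3 kg/d removed.
Biomass produced: P_X = Y_obs·Q·ΔS = 0.3288 × 435.3 ≈ 143.1 kg VSS/d.

P_X ≈ 143 kg VSS/d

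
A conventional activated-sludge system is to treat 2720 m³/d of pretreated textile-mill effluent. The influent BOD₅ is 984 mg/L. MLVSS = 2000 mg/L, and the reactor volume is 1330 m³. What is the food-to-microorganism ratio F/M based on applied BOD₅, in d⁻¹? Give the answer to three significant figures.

F/M ≈ 1.01 d⁻¹

Food-to-microorganism ratio F/M = Q S₀ / (V X) = 2720 × 984 / (1330 × 2000) = 1.006 d⁻¹.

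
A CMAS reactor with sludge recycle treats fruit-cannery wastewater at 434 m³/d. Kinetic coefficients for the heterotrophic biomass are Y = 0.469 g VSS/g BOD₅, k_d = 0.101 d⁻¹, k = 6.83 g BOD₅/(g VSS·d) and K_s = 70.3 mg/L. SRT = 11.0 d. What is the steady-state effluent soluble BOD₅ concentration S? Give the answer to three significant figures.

S ≈ 4.48 mg/L

From the Monod/SRT balance for a CMAS, S = K_s·(1+k_d θ_c)/[θ_c·(Y k − k_d) − 1] = 70.3 × (1 + 0.101 × 11.0) / [11.0 × (0.469 × 6.83 − 0.101) − 1] = 148.4 / 33.12 = 4.480 mg/L.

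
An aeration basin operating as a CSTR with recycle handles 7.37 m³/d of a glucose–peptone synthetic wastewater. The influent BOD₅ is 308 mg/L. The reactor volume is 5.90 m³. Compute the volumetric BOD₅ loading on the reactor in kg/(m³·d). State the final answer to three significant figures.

L_v ≈ 0.385 kg BOD₅/(m³·d)

Volumetric loading L_v = Q·S₀ / V = 7.37 × 308 g/m³ / 5.900 m³ = 384.7 g/(m³·d) = 0.3847 kg BOD₅/(m³·d).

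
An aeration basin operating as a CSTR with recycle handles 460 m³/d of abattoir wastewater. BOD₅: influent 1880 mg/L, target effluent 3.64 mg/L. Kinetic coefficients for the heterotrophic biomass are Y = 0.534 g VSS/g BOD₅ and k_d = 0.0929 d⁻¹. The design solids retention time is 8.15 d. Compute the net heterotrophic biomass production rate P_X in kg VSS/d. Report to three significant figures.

Observed yield with endogenous decay: Y_obs = Y / (1 + k_d·θ_c) = 0.534 / (1 + 0.0929 × 8.15) = 0.534 / 1.757 = 0.3039 g VSS/g BOD₅.
ΔS = 1880 − 3.64 = 1876 mg/L, so the substrate removal rate is 460 × 1876/1000 = 863.1 kg BOD₅/d.
So the net sludge growth is P_X = 0.3039 × 863.1 = 262.3 kg VSS/d.

P_X ≈ 262 kg VSS/d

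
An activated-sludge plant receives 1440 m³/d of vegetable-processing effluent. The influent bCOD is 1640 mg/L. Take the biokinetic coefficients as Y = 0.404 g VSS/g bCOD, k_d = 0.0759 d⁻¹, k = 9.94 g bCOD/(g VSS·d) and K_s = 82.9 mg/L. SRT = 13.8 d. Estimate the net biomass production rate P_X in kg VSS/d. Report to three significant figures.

P_X ≈ 465 kg VSS/d

For a completely mixed reactor with recycle the Lawrence–McCarty relation gives S = K_s·(1 + k_d·θ_c) / [θ_c·(Y·k − k_d) − 1] = 82.9 × (1 + 0.0759 × 13.8) / [13.8 × (0.404 × 9.94 − 0.0759) − 1] = 169.7 / 53.37 = 3.180 mg/L.
Correct the yield for decay: Y_obs = Y/(1 + k_d θ_c) = 0.404 / (1 + 0.0759 × 13.8) = 0.404 / 2.047 = 0.1973.
Q·(S₀ − S) = 1440 × (1640 − 3.18) × 10⁻³ = 2357 kg/d removed.
P_X = Y_obs · Q(S₀ − S) = 0.1973 × 2357 = 465.1 kg VSS/d.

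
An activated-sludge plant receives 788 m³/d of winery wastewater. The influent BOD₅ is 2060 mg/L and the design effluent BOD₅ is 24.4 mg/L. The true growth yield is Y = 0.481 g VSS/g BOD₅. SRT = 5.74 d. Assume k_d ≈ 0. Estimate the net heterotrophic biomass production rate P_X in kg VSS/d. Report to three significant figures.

Since k_d ≈ 0, Y_obs = Y = 0.481 g VSS/g BOD₅.
ΔS = 2060 − 24.4 = 2036 mg/L, so the substrate removal rate is 788 × 2036/1000 = 1604 kg BOD₅/d.
P_X = Y_obs · Q(S₀ − S) = 0.4810 × 1604 = 771.5 kg VSS/d.

P_X ≈ 772 kg VSS/d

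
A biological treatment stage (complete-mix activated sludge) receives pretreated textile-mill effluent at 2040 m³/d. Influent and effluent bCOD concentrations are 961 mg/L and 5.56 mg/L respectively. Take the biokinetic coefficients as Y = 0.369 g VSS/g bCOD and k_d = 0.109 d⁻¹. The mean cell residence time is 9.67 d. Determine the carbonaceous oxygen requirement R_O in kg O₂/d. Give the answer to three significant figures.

R_O ≈ 1450 kg O₂/d

Y_obs = Y / (1 + k_d θ_c) = 0.369 / (1 + 0.109 × 9.67) = 0.369 / 2.054 = 0.1796.
Q·(S₀ − S) = 2040 × (961 − 5.56) × 10⁻³ = 1949 kg/d removed.
Biomass synthesised: P_X = Y_obs × 1949 = 350.1 kg VSS/d.
Carbonaceous O₂ demand = substrate oxidised − cell-mass equivalent = 1949 − 1.42 × 350.1 = 1452 kg O₂/d.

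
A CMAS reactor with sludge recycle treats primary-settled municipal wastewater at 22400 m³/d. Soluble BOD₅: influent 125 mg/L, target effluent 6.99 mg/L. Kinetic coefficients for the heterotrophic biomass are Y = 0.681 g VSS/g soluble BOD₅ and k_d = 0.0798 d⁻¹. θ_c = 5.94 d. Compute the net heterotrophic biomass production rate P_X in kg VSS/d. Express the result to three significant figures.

Observed yield with endogenous decay: Y_obs = Y / (1 + k_d·θ_c) = 0.681 / (1 + 0.0798 × 5.94) = 0.681 / 1.474 = 0.4620 g VSS/g soluble BOD₅.
Mass of soluble BOD₅ removed per day: Q(S₀ − S) = 22400 × 118.0 g/m³ = 2643 kg/d.
P_X = Y_obs · Q(S₀ − S) = 0.4620 × 2643 = 1221 kg VSS/d.

P_X ≈ 1220 kg VSS/d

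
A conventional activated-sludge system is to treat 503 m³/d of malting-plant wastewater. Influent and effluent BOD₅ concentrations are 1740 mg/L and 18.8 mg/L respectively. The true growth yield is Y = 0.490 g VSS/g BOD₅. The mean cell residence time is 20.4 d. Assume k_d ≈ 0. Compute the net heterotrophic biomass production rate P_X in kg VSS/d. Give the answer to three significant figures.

P_X ≈ 424 kg VSS/d

With endogenous decay neglected, the observed yield equals the true yield: Y_obs = Y = 0.490 g VSS/g BOD₅.
Q·(S₀ − S) = 503 × (1740 − 18.8) × 10⁻³ = 865.8 kg/d removed.
So the net sludge growth is P_X = 0.4900 × 865.8 = 424.2 kg VSS/d.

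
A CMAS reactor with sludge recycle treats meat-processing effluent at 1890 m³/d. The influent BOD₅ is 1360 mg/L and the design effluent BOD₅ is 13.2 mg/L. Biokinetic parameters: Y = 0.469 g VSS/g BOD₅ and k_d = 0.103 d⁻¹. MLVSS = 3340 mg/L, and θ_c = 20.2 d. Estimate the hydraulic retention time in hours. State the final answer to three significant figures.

From the SRT design equation V = Y Q (S₀−S) θ_c / [X (1 + k_d θ_c)] = 0.469 × 1890 × (1360 − 13.2) × 20.2 / [3340 × (1 + 0.103 × 20.2)] = 2.41×10^7 / 10289 = 2344 m³.
HRT = V/Q = 2344 m³ / 1890 m³·d⁻¹ = 1.240 d × 24 = 29.76 h.

τ ≈ 29.8 h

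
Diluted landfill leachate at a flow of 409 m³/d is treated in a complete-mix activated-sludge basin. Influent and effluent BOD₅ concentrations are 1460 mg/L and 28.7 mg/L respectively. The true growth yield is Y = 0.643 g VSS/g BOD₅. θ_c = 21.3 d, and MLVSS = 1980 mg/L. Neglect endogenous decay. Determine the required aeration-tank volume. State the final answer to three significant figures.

With k_d = 0 the design equation reduces to V = Y Q (S₀−S) θ_c / X = 0.643 × 409 × (1460 − 28.7) × 21.3 / 1980 = 4049 m³.

V ≈ 4050 m³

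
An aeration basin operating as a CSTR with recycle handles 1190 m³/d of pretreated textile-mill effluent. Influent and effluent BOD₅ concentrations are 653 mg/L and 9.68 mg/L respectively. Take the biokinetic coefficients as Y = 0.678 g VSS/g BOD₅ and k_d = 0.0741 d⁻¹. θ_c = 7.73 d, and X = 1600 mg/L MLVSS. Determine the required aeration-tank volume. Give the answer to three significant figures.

From the SRT design equation V = Y Q (S₀−S) θ_c / [X (1 + k_d θ_c)] = 0.678 × 1190 × (653 − 9.68) × 7.73 / [1600 × (1 + 0.0741 × 7.73)] = 4.01×10^6 / 2516 = 1594 m³.

V ≈ 1590 m³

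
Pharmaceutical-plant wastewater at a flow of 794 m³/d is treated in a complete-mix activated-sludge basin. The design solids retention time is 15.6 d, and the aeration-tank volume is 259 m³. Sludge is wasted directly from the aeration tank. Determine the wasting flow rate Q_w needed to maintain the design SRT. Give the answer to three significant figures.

With mixed-liquor wasting, θ_c = V/Q_w, so Q_w = V/θ_c = 259.0/15.6 = 16.60 m³/d.

Q_w ≈ 16.6 m³/d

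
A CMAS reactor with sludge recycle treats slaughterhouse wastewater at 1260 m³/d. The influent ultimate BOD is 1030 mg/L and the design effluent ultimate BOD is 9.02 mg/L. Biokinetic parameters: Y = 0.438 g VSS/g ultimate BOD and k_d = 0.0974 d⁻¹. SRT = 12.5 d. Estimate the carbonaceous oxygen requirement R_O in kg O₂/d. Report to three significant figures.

Observed yield with endogenous decay: Y_obs = Y / (1 + k_d·θ_c) = 0.438 / (1 + 0.0974 × 12.5) = 0.438 / 2.218 = 0.1975 g VSS/g ultimate BOD.
ΔS = 1030 − 9.02 = 1021 mg/L, so the substrate removal rate is 1260 × 1021/1000 = 1286 kg ultimate BOD/d.
P_X = Y_obs·Q·(S₀ − S) = 0.1975 × 1286 = 254.1 kg VSS/d.
R_O = Q·(S₀ − S) − 1.42·P_X = 1286 − 1.42 × 254.1 = 925.6 kg O₂/d.

R_O ≈ 926 kg O₂/d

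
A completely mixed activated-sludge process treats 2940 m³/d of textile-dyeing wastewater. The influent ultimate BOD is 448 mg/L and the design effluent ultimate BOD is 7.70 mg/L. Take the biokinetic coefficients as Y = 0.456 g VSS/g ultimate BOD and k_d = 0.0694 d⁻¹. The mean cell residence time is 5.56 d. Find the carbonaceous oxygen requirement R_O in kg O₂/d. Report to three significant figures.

R_O ≈ 690 kg O₂/d

The observed yield is Y_obs = Y/(1 + k_d·θ_c) = 0.456 / (1 + 0.0694 × 5.56) = 0.456 / 1.386 = 0.3290 g VSS per g ultimate BOD removed.
Q·(S₀ − S) = 2940 × (448 − 7.70) × 10⁻³ = 1294 kg/d removed.
Net sludge production P_X = 0.3290 × 1294 = 425.9 kg VSS/d.
Carbonaceous O₂ demand = substrate oxidised − cell-mass equivalent = 1294 − 1.42 × 425.9 = 689.7 kg O₂/d.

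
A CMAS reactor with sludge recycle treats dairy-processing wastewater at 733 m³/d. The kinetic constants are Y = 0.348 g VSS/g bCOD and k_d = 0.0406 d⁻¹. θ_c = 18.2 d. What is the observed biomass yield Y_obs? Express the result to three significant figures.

Correct the yield for decay: Y_obs = Y/(1 + k_d θ_c) = 0.348 / (1 + 0.0406 × 18.2) = 0.348 / 1.739 = 0.2001.

Y_obs ≈ 0.200 g VSS/g bCOD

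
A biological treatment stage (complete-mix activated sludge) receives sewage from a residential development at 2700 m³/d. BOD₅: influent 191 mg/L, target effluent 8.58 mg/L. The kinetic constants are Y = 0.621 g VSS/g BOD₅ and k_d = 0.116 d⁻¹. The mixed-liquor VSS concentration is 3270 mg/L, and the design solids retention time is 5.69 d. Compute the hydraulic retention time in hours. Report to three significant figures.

From the SRT design equation V = Y Q (S₀−S) θ_c / [X (1 + k_d θ_c)] = 0.621 × 2700 × (191 − 8.58) × 5.69 / [3270 × (1 + 0.116 × 5.69)] = 1.74×10^6 / 5428 = 320.6 m³.
τ = V/Q = 320.6/2700 = 0.1187 d, or 2.850 h.

τ ≈ 2.85 h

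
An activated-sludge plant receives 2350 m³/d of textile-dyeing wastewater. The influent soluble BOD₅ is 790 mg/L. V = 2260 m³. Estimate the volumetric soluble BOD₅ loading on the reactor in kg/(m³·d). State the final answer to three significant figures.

L_v ≈ 0.821 kg soluble BOD₅/(m³·d)

Volumetric loading L_v = Q·S₀ / V = 2350 × 790 g/m³ / 2260 m³ = 821.5 g/(m³·d) = 0.8215 kg soluble BOD₅/(m³·d).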